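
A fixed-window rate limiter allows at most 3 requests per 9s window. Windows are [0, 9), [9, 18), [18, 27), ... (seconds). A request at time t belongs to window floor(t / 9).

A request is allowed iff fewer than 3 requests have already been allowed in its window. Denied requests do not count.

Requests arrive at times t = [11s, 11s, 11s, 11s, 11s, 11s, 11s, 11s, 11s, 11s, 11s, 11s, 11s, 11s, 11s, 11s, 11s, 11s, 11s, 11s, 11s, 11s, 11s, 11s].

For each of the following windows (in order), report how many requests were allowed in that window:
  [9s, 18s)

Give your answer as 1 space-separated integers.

Answer: 3

Derivation:
Processing requests:
  req#1 t=11s (window 1): ALLOW
  req#2 t=11s (window 1): ALLOW
  req#3 t=11s (window 1): ALLOW
  req#4 t=11s (window 1): DENY
  req#5 t=11s (window 1): DENY
  req#6 t=11s (window 1): DENY
  req#7 t=11s (window 1): DENY
  req#8 t=11s (window 1): DENY
  req#9 t=11s (window 1): DENY
  req#10 t=11s (window 1): DENY
  req#11 t=11s (window 1): DENY
  req#12 t=11s (window 1): DENY
  req#13 t=11s (window 1): DENY
  req#14 t=11s (window 1): DENY
  req#15 t=11s (window 1): DENY
  req#16 t=11s (window 1): DENY
  req#17 t=11s (window 1): DENY
  req#18 t=11s (window 1): DENY
  req#19 t=11s (window 1): DENY
  req#20 t=11s (window 1): DENY
  req#21 t=11s (window 1): DENY
  req#22 t=11s (window 1): DENY
  req#23 t=11s (window 1): DENY
  req#24 t=11s (window 1): DENY

Allowed counts by window: 3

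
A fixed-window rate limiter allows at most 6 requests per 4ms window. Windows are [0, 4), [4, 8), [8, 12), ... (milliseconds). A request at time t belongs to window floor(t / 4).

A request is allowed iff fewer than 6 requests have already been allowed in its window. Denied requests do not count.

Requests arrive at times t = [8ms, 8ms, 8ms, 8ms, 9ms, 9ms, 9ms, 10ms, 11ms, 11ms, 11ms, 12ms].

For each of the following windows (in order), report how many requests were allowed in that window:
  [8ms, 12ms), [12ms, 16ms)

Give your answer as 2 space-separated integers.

Answer: 6 1

Derivation:
Processing requests:
  req#1 t=8ms (window 2): ALLOW
  req#2 t=8ms (window 2): ALLOW
  req#3 t=8ms (window 2): ALLOW
  req#4 t=8ms (window 2): ALLOW
  req#5 t=9ms (window 2): ALLOW
  req#6 t=9ms (window 2): ALLOW
  req#7 t=9ms (window 2): DENY
  req#8 t=10ms (window 2): DENY
  req#9 t=11ms (window 2): DENY
  req#10 t=11ms (window 2): DENY
  req#11 t=11ms (window 2): DENY
  req#12 t=12ms (window 3): ALLOW

Allowed counts by window: 6 1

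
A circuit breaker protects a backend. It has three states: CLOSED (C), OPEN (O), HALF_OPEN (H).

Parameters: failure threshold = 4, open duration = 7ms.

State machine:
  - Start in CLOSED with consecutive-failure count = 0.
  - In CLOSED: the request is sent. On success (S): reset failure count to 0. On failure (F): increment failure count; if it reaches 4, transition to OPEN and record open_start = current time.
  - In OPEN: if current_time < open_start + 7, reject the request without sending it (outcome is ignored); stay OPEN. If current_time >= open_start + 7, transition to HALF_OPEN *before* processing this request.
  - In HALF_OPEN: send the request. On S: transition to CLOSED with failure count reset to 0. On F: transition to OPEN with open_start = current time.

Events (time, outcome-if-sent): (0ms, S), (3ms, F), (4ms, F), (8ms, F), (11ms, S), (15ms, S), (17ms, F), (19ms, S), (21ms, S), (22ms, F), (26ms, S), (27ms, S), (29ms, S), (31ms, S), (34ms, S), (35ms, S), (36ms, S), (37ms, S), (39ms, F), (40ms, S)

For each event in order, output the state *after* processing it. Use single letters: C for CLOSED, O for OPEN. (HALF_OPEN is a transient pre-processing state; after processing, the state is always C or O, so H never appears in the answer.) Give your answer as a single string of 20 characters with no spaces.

Answer: CCCCCCCCCCCCCCCCCCCC

Derivation:
State after each event:
  event#1 t=0ms outcome=S: state=CLOSED
  event#2 t=3ms outcome=F: state=CLOSED
  event#3 t=4ms outcome=F: state=CLOSED
  event#4 t=8ms outcome=F: state=CLOSED
  event#5 t=11ms outcome=S: state=CLOSED
  event#6 t=15ms outcome=S: state=CLOSED
  event#7 t=17ms outcome=F: state=CLOSED
  event#8 t=19ms outcome=S: state=CLOSED
  event#9 t=21ms outcome=S: state=CLOSED
  event#10 t=22ms outcome=F: state=CLOSED
  event#11 t=26ms outcome=S: state=CLOSED
  event#12 t=27ms outcome=S: state=CLOSED
  event#13 t=29ms outcome=S: state=CLOSED
  event#14 t=31ms outcome=S: state=CLOSED
  event#15 t=34ms outcome=S: state=CLOSED
  event#16 t=35ms outcome=S: state=CLOSED
  event#17 t=36ms outcome=S: state=CLOSED
  event#18 t=37ms outcome=S: state=CLOSED
  event#19 t=39ms outcome=F: state=CLOSED
  event#20 t=40ms outcome=S: state=CLOSED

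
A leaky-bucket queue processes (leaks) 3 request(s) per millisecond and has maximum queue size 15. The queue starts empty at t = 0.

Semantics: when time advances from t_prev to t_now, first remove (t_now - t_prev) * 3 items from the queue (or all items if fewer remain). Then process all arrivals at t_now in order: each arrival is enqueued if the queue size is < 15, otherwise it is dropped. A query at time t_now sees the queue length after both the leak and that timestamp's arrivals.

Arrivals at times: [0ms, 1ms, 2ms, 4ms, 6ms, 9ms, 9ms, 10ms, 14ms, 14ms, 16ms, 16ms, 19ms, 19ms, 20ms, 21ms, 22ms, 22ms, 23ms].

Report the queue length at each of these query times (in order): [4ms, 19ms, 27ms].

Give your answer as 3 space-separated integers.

Queue lengths at query times:
  query t=4ms: backlog = 1
  query t=19ms: backlog = 2
  query t=27ms: backlog = 0

Answer: 1 2 0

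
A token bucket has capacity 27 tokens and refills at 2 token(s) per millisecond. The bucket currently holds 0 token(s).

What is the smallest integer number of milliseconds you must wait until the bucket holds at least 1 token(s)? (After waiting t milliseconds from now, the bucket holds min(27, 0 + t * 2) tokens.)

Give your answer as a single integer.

Answer: 1

Derivation:
Need 0 + t * 2 >= 1, so t >= 1/2.
Smallest integer t = ceil(1/2) = 1.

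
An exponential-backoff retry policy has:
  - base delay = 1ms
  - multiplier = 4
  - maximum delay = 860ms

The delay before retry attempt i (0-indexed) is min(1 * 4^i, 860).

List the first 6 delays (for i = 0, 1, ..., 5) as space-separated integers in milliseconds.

Computing each delay:
  i=0: min(1*4^0, 860) = 1
  i=1: min(1*4^1, 860) = 4
  i=2: min(1*4^2, 860) = 16
  i=3: min(1*4^3, 860) = 64
  i=4: min(1*4^4, 860) = 256
  i=5: min(1*4^5, 860) = 860

Answer: 1 4 16 64 256 860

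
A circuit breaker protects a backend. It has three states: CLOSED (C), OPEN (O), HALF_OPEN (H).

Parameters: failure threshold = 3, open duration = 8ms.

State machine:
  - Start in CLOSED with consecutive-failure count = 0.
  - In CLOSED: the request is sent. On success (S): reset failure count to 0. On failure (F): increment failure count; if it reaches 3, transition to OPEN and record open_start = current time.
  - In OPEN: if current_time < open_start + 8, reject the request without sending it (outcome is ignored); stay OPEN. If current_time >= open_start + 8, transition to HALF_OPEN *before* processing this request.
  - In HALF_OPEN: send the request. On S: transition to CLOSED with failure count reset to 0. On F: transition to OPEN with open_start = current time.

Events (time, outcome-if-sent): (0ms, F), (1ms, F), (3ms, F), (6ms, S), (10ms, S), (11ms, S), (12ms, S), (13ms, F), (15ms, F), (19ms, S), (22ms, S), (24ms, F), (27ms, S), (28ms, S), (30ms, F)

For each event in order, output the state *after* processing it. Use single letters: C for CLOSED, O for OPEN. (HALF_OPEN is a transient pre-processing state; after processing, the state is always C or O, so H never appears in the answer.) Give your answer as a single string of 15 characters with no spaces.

State after each event:
  event#1 t=0ms outcome=F: state=CLOSED
  event#2 t=1ms outcome=F: state=CLOSED
  event#3 t=3ms outcome=F: state=OPEN
  event#4 t=6ms outcome=S: state=OPEN
  event#5 t=10ms outcome=S: state=OPEN
  event#6 t=11ms outcome=S: state=CLOSED
  event#7 t=12ms outcome=S: state=CLOSED
  event#8 t=13ms outcome=F: state=CLOSED
  event#9 t=15ms outcome=F: state=CLOSED
  event#10 t=19ms outcome=S: state=CLOSED
  event#11 t=22ms outcome=S: state=CLOSED
  event#12 t=24ms outcome=F: state=CLOSED
  event#13 t=27ms outcome=S: state=CLOSED
  event#14 t=28ms outcome=S: state=CLOSED
  event#15 t=30ms outcome=F: state=CLOSED

Answer: CCOOOCCCCCCCCCC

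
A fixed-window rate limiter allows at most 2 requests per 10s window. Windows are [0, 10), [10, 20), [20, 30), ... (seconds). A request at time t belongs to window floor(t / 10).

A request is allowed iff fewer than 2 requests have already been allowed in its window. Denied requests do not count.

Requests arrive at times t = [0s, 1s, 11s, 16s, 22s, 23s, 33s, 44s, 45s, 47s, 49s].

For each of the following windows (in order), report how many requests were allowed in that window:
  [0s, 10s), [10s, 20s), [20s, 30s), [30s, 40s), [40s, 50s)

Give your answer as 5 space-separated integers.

Answer: 2 2 2 1 2

Derivation:
Processing requests:
  req#1 t=0s (window 0): ALLOW
  req#2 t=1s (window 0): ALLOW
  req#3 t=11s (window 1): ALLOW
  req#4 t=16s (window 1): ALLOW
  req#5 t=22s (window 2): ALLOW
  req#6 t=23s (window 2): ALLOW
  req#7 t=33s (window 3): ALLOW
  req#8 t=44s (window 4): ALLOW
  req#9 t=45s (window 4): ALLOW
  req#10 t=47s (window 4): DENY
  req#11 t=49s (window 4): DENY

Allowed counts by window: 2 2 2 1 2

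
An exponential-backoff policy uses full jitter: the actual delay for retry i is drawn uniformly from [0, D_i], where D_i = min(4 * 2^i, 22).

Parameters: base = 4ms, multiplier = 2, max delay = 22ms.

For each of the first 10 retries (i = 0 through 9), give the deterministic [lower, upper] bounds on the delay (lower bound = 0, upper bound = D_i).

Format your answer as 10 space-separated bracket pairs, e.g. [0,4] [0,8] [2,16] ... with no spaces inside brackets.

Answer: [0,4] [0,8] [0,16] [0,22] [0,22] [0,22] [0,22] [0,22] [0,22] [0,22]

Derivation:
Computing bounds per retry:
  i=0: D_i=min(4*2^0,22)=4, bounds=[0,4]
  i=1: D_i=min(4*2^1,22)=8, bounds=[0,8]
  i=2: D_i=min(4*2^2,22)=16, bounds=[0,16]
  i=3: D_i=min(4*2^3,22)=22, bounds=[0,22]
  i=4: D_i=min(4*2^4,22)=22, bounds=[0,22]
  i=5: D_i=min(4*2^5,22)=22, bounds=[0,22]
  i=6: D_i=min(4*2^6,22)=22, bounds=[0,22]
  i=7: D_i=min(4*2^7,22)=22, bounds=[0,22]
  i=8: D_i=min(4*2^8,22)=22, bounds=[0,22]
  i=9: D_i=min(4*2^9,22)=22, bounds=[0,22]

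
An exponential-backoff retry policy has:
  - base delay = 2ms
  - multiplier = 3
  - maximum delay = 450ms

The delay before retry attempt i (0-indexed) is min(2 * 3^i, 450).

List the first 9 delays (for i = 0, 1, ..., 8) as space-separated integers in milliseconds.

Answer: 2 6 18 54 162 450 450 450 450

Derivation:
Computing each delay:
  i=0: min(2*3^0, 450) = 2
  i=1: min(2*3^1, 450) = 6
  i=2: min(2*3^2, 450) = 18
  i=3: min(2*3^3, 450) = 54
  i=4: min(2*3^4, 450) = 162
  i=5: min(2*3^5, 450) = 450
  i=6: min(2*3^6, 450) = 450
  i=7: min(2*3^7, 450) = 450
  i=8: min(2*3^8, 450) = 450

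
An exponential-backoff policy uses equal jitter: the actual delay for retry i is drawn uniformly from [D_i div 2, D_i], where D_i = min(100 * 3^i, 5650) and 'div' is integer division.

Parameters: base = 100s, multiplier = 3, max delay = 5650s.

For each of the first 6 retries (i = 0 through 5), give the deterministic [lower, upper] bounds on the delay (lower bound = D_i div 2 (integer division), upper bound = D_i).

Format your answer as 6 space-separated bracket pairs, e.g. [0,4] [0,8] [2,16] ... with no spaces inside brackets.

Computing bounds per retry:
  i=0: D_i=min(100*3^0,5650)=100, bounds=[50,100]
  i=1: D_i=min(100*3^1,5650)=300, bounds=[150,300]
  i=2: D_i=min(100*3^2,5650)=900, bounds=[450,900]
  i=3: D_i=min(100*3^3,5650)=2700, bounds=[1350,2700]
  i=4: D_i=min(100*3^4,5650)=5650, bounds=[2825,5650]
  i=5: D_i=min(100*3^5,5650)=5650, bounds=[2825,5650]

Answer: [50,100] [150,300] [450,900] [1350,2700] [2825,5650] [2825,5650]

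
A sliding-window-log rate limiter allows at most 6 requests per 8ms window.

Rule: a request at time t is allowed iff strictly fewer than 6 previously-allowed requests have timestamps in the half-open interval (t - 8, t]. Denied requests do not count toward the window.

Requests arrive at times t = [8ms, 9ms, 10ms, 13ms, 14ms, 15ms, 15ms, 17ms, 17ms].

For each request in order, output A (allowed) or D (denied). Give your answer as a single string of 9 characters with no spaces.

Tracking allowed requests in the window:
  req#1 t=8ms: ALLOW
  req#2 t=9ms: ALLOW
  req#3 t=10ms: ALLOW
  req#4 t=13ms: ALLOW
  req#5 t=14ms: ALLOW
  req#6 t=15ms: ALLOW
  req#7 t=15ms: DENY
  req#8 t=17ms: ALLOW
  req#9 t=17ms: ALLOW

Answer: AAAAAADAA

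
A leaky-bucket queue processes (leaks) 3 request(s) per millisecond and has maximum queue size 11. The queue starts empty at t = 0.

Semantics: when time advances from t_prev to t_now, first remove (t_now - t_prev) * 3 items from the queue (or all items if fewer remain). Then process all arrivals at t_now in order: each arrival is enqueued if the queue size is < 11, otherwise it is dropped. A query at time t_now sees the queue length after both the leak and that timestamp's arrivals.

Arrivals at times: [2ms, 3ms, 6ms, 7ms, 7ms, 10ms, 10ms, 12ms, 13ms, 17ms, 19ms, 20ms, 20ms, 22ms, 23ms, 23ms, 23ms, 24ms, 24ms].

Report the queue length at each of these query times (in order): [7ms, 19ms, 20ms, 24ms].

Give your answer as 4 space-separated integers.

Queue lengths at query times:
  query t=7ms: backlog = 2
  query t=19ms: backlog = 1
  query t=20ms: backlog = 2
  query t=24ms: backlog = 2

Answer: 2 1 2 2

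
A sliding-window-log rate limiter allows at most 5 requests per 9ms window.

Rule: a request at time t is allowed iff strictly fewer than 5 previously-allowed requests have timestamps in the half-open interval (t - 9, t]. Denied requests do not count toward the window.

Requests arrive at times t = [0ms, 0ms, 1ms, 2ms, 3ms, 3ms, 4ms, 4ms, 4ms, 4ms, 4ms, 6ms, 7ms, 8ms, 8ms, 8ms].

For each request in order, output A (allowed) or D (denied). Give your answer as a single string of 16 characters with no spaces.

Tracking allowed requests in the window:
  req#1 t=0ms: ALLOW
  req#2 t=0ms: ALLOW
  req#3 t=1ms: ALLOW
  req#4 t=2ms: ALLOW
  req#5 t=3ms: ALLOW
  req#6 t=3ms: DENY
  req#7 t=4ms: DENY
  req#8 t=4ms: DENY
  req#9 t=4ms: DENY
  req#10 t=4ms: DENY
  req#11 t=4ms: DENY
  req#12 t=6ms: DENY
  req#13 t=7ms: DENY
  req#14 t=8ms: DENY
  req#15 t=8ms: DENY
  req#16 t=8ms: DENY

Answer: AAAAADDDDDDDDDDD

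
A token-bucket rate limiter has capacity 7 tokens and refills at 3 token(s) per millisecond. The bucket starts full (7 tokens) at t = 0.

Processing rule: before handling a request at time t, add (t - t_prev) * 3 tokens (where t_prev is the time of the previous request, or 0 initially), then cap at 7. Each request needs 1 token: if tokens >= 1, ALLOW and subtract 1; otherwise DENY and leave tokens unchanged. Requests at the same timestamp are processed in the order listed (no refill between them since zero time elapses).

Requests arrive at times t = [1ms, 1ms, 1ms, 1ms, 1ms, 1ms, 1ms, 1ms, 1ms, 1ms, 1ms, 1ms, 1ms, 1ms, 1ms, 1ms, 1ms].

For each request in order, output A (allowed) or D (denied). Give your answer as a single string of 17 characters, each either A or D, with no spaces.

Simulating step by step:
  req#1 t=1ms: ALLOW
  req#2 t=1ms: ALLOW
  req#3 t=1ms: ALLOW
  req#4 t=1ms: ALLOW
  req#5 t=1ms: ALLOW
  req#6 t=1ms: ALLOW
  req#7 t=1ms: ALLOW
  req#8 t=1ms: DENY
  req#9 t=1ms: DENY
  req#10 t=1ms: DENY
  req#11 t=1ms: DENY
  req#12 t=1ms: DENY
  req#13 t=1ms: DENY
  req#14 t=1ms: DENY
  req#15 t=1ms: DENY
  req#16 t=1ms: DENY
  req#17 t=1ms: DENY

Answer: AAAAAAADDDDDDDDDD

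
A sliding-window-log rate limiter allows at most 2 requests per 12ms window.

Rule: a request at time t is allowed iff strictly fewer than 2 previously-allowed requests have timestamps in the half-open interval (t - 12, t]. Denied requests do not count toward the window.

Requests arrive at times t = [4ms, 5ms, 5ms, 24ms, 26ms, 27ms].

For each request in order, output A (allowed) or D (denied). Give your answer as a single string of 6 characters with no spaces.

Tracking allowed requests in the window:
  req#1 t=4ms: ALLOW
  req#2 t=5ms: ALLOW
  req#3 t=5ms: DENY
  req#4 t=24ms: ALLOW
  req#5 t=26ms: ALLOW
  req#6 t=27ms: DENY

Answer: AADAAD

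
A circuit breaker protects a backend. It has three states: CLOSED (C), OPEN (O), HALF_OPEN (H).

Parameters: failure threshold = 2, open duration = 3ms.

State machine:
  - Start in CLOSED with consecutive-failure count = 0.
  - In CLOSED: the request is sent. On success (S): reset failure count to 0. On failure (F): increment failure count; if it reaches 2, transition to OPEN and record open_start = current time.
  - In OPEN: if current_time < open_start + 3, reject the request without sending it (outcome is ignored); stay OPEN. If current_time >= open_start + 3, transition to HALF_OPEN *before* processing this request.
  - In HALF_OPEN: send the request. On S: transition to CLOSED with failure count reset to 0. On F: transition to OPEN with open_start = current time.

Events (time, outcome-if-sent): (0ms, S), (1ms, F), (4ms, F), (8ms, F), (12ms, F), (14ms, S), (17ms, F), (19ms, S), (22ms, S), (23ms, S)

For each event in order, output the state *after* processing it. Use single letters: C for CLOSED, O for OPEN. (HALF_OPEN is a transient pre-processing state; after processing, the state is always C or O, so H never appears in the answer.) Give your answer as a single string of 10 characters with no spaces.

Answer: CCOOOOOOCC

Derivation:
State after each event:
  event#1 t=0ms outcome=S: state=CLOSED
  event#2 t=1ms outcome=F: state=CLOSED
  event#3 t=4ms outcome=F: state=OPEN
  event#4 t=8ms outcome=F: state=OPEN
  event#5 t=12ms outcome=F: state=OPEN
  event#6 t=14ms outcome=S: state=OPEN
  event#7 t=17ms outcome=F: state=OPEN
  event#8 t=19ms outcome=S: state=OPEN
  event#9 t=22ms outcome=S: state=CLOSED
  event#10 t=23ms outcome=S: state=CLOSED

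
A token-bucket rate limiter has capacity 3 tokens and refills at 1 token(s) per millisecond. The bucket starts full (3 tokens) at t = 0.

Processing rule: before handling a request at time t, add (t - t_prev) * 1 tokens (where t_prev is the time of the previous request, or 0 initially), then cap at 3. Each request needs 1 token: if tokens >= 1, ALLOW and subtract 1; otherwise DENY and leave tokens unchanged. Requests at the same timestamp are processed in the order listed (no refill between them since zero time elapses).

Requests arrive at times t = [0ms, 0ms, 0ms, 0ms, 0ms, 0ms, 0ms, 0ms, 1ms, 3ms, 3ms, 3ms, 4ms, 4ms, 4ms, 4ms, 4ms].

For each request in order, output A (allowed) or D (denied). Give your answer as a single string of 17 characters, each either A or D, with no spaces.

Answer: AAADDDDDAAADADDDD

Derivation:
Simulating step by step:
  req#1 t=0ms: ALLOW
  req#2 t=0ms: ALLOW
  req#3 t=0ms: ALLOW
  req#4 t=0ms: DENY
  req#5 t=0ms: DENY
  req#6 t=0ms: DENY
  req#7 t=0ms: DENY
  req#8 t=0ms: DENY
  req#9 t=1ms: ALLOW
  req#10 t=3ms: ALLOW
  req#11 t=3ms: ALLOW
  req#12 t=3ms: DENY
  req#13 t=4ms: ALLOW
  req#14 t=4ms: DENY
  req#15 t=4ms: DENY
  req#16 t=4ms: DENY
  req#17 t=4ms: DENY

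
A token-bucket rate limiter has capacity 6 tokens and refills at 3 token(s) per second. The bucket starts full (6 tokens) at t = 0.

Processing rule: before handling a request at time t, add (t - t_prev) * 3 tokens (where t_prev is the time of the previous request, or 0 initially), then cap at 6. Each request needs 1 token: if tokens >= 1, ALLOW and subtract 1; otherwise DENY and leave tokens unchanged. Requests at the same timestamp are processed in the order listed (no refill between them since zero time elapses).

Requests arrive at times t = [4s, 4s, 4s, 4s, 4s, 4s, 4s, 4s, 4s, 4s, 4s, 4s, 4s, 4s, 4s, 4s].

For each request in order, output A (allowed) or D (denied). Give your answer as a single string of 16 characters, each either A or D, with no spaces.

Simulating step by step:
  req#1 t=4s: ALLOW
  req#2 t=4s: ALLOW
  req#3 t=4s: ALLOW
  req#4 t=4s: ALLOW
  req#5 t=4s: ALLOW
  req#6 t=4s: ALLOW
  req#7 t=4s: DENY
  req#8 t=4s: DENY
  req#9 t=4s: DENY
  req#10 t=4s: DENY
  req#11 t=4s: DENY
  req#12 t=4s: DENY
  req#13 t=4s: DENY
  req#14 t=4s: DENY
  req#15 t=4s: DENY
  req#16 t=4s: DENY

Answer: AAAAAADDDDDDDDDD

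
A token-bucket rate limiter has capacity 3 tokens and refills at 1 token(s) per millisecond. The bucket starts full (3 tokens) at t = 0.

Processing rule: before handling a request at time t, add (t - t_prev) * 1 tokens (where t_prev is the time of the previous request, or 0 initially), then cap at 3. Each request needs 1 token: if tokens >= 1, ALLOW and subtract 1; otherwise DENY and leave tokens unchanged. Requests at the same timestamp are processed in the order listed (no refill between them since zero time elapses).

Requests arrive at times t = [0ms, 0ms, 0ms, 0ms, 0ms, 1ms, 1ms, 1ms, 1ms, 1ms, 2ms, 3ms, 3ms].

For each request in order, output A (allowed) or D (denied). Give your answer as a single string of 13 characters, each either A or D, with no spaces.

Answer: AAADDADDDDAAD

Derivation:
Simulating step by step:
  req#1 t=0ms: ALLOW
  req#2 t=0ms: ALLOW
  req#3 t=0ms: ALLOW
  req#4 t=0ms: DENY
  req#5 t=0ms: DENY
  req#6 t=1ms: ALLOW
  req#7 t=1ms: DENY
  req#8 t=1ms: DENY
  req#9 t=1ms: DENY
  req#10 t=1ms: DENY
  req#11 t=2ms: ALLOW
  req#12 t=3ms: ALLOW
  req#13 t=3ms: DENY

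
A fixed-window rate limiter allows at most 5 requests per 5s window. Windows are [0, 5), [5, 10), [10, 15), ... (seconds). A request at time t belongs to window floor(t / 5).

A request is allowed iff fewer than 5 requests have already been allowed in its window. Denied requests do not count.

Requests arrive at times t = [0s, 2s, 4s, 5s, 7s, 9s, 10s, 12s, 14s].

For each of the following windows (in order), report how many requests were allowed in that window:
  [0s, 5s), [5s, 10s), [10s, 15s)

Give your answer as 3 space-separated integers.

Answer: 3 3 3

Derivation:
Processing requests:
  req#1 t=0s (window 0): ALLOW
  req#2 t=2s (window 0): ALLOW
  req#3 t=4s (window 0): ALLOW
  req#4 t=5s (window 1): ALLOW
  req#5 t=7s (window 1): ALLOW
  req#6 t=9s (window 1): ALLOW
  req#7 t=10s (window 2): ALLOW
  req#8 t=12s (window 2): ALLOW
  req#9 t=14s (window 2): ALLOW

Allowed counts by window: 3 3 3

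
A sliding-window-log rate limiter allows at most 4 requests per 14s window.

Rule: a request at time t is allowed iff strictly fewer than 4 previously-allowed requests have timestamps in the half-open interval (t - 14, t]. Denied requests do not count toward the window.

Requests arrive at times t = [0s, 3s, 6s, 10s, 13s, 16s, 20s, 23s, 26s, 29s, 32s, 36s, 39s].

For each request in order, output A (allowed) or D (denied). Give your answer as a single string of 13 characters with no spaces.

Answer: AAAADAAAADAAA

Derivation:
Tracking allowed requests in the window:
  req#1 t=0s: ALLOW
  req#2 t=3s: ALLOW
  req#3 t=6s: ALLOW
  req#4 t=10s: ALLOW
  req#5 t=13s: DENY
  req#6 t=16s: ALLOW
  req#7 t=20s: ALLOW
  req#8 t=23s: ALLOW
  req#9 t=26s: ALLOW
  req#10 t=29s: DENY
  req#11 t=32s: ALLOW
  req#12 t=36s: ALLOW
  req#13 t=39s: ALLOW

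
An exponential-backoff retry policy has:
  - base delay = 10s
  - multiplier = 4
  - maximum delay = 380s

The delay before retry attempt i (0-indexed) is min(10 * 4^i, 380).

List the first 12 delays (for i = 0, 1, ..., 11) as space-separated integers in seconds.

Computing each delay:
  i=0: min(10*4^0, 380) = 10
  i=1: min(10*4^1, 380) = 40
  i=2: min(10*4^2, 380) = 160
  i=3: min(10*4^3, 380) = 380
  i=4: min(10*4^4, 380) = 380
  i=5: min(10*4^5, 380) = 380
  i=6: min(10*4^6, 380) = 380
  i=7: min(10*4^7, 380) = 380
  i=8: min(10*4^8, 380) = 380
  i=9: min(10*4^9, 380) = 380
  i=10: min(10*4^10, 380) = 380
  i=11: min(10*4^11, 380) = 380

Answer: 10 40 160 380 380 380 380 380 380 380 380 380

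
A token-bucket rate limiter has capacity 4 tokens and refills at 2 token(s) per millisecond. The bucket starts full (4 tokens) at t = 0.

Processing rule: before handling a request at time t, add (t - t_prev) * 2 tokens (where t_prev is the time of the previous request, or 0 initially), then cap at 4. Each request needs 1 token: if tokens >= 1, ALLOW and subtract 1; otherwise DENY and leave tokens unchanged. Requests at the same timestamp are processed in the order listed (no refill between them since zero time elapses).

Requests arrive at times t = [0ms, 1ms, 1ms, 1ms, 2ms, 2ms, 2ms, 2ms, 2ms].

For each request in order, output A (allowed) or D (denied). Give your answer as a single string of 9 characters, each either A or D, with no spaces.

Answer: AAAAAAADD

Derivation:
Simulating step by step:
  req#1 t=0ms: ALLOW
  req#2 t=1ms: ALLOW
  req#3 t=1ms: ALLOW
  req#4 t=1ms: ALLOW
  req#5 t=2ms: ALLOW
  req#6 t=2ms: ALLOW
  req#7 t=2ms: ALLOW
  req#8 t=2ms: DENY
  req#9 t=2ms: DENY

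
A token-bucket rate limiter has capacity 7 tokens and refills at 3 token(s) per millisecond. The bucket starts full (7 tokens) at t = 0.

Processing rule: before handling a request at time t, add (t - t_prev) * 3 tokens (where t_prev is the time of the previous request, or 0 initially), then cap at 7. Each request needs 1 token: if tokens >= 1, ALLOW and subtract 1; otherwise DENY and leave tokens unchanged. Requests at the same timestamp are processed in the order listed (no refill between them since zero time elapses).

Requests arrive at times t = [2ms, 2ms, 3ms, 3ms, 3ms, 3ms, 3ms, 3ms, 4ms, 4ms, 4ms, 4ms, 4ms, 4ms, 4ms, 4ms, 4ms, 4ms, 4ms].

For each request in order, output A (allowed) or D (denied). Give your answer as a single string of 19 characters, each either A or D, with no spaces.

Answer: AAAAAAAAAAAADDDDDDD

Derivation:
Simulating step by step:
  req#1 t=2ms: ALLOW
  req#2 t=2ms: ALLOW
  req#3 t=3ms: ALLOW
  req#4 t=3ms: ALLOW
  req#5 t=3ms: ALLOW
  req#6 t=3ms: ALLOW
  req#7 t=3ms: ALLOW
  req#8 t=3ms: ALLOW
  req#9 t=4ms: ALLOW
  req#10 t=4ms: ALLOW
  req#11 t=4ms: ALLOW
  req#12 t=4ms: ALLOW
  req#13 t=4ms: DENY
  req#14 t=4ms: DENY
  req#15 t=4ms: DENY
  req#16 t=4ms: DENY
  req#17 t=4ms: DENY
  req#18 t=4ms: DENY
  req#19 t=4ms: DENY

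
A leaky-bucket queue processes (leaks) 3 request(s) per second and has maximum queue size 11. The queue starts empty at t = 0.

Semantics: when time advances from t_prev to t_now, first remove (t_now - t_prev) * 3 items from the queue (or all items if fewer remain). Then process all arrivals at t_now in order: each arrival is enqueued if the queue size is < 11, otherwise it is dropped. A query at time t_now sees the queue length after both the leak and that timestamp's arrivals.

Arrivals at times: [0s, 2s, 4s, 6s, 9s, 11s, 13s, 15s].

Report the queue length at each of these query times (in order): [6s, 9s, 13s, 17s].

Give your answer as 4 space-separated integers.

Answer: 1 1 1 0

Derivation:
Queue lengths at query times:
  query t=6s: backlog = 1
  query t=9s: backlog = 1
  query t=13s: backlog = 1
  query t=17s: backlog = 0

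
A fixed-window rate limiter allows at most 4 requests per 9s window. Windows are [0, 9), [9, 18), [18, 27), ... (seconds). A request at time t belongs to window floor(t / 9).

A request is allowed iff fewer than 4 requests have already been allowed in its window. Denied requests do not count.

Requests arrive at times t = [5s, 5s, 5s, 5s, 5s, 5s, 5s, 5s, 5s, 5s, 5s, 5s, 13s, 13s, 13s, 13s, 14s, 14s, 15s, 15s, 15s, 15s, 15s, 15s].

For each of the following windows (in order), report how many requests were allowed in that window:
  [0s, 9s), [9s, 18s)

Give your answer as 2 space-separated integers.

Answer: 4 4

Derivation:
Processing requests:
  req#1 t=5s (window 0): ALLOW
  req#2 t=5s (window 0): ALLOW
  req#3 t=5s (window 0): ALLOW
  req#4 t=5s (window 0): ALLOW
  req#5 t=5s (window 0): DENY
  req#6 t=5s (window 0): DENY
  req#7 t=5s (window 0): DENY
  req#8 t=5s (window 0): DENY
  req#9 t=5s (window 0): DENY
  req#10 t=5s (window 0): DENY
  req#11 t=5s (window 0): DENY
  req#12 t=5s (window 0): DENY
  req#13 t=13s (window 1): ALLOW
  req#14 t=13s (window 1): ALLOW
  req#15 t=13s (window 1): ALLOW
  req#16 t=13s (window 1): ALLOW
  req#17 t=14s (window 1): DENY
  req#18 t=14s (window 1): DENY
  req#19 t=15s (window 1): DENY
  req#20 t=15s (window 1): DENY
  req#21 t=15s (window 1): DENY
  req#22 t=15s (window 1): DENY
  req#23 t=15s (window 1): DENY
  req#24 t=15s (window 1): DENY

Allowed counts by window: 4 4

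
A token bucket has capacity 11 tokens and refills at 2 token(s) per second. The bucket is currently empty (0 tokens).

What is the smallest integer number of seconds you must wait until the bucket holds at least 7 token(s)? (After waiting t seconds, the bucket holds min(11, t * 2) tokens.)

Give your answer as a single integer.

Answer: 4

Derivation:
Need t * 2 >= 7, so t >= 7/2.
Smallest integer t = ceil(7/2) = 4.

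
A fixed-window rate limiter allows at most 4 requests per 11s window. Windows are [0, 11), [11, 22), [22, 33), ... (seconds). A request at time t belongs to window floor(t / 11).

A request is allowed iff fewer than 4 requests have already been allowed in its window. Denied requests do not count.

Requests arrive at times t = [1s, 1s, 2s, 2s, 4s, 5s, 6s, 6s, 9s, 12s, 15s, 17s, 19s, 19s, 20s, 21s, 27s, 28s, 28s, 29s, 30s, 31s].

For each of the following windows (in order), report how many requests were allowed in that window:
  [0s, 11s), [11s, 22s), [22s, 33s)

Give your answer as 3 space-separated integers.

Processing requests:
  req#1 t=1s (window 0): ALLOW
  req#2 t=1s (window 0): ALLOW
  req#3 t=2s (window 0): ALLOW
  req#4 t=2s (window 0): ALLOW
  req#5 t=4s (window 0): DENY
  req#6 t=5s (window 0): DENY
  req#7 t=6s (window 0): DENY
  req#8 t=6s (window 0): DENY
  req#9 t=9s (window 0): DENY
  req#10 t=12s (window 1): ALLOW
  req#11 t=15s (window 1): ALLOW
  req#12 t=17s (window 1): ALLOW
  req#13 t=19s (window 1): ALLOW
  req#14 t=19s (window 1): DENY
  req#15 t=20s (window 1): DENY
  req#16 t=21s (window 1): DENY
  req#17 t=27s (window 2): ALLOW
  req#18 t=28s (window 2): ALLOW
  req#19 t=28s (window 2): ALLOW
  req#20 t=29s (window 2): ALLOW
  req#21 t=30s (window 2): DENY
  req#22 t=31s (window 2): DENY

Allowed counts by window: 4 4 4

Answer: 4 4 4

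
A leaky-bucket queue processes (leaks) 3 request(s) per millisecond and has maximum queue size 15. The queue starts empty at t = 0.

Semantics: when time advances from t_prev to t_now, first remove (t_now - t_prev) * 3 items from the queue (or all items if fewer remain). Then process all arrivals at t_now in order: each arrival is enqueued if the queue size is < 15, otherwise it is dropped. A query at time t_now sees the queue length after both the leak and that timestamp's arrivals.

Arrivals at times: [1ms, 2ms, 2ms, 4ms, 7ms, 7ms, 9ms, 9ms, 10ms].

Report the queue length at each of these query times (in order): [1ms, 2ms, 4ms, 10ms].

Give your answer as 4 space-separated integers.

Answer: 1 2 1 1

Derivation:
Queue lengths at query times:
  query t=1ms: backlog = 1
  query t=2ms: backlog = 2
  query t=4ms: backlog = 1
  query t=10ms: backlog = 1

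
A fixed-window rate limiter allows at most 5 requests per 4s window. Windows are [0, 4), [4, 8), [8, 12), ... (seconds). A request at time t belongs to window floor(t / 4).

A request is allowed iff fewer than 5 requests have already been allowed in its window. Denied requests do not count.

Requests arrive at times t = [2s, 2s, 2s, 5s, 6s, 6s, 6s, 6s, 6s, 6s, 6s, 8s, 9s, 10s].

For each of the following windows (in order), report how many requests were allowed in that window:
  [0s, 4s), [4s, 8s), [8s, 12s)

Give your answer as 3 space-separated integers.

Processing requests:
  req#1 t=2s (window 0): ALLOW
  req#2 t=2s (window 0): ALLOW
  req#3 t=2s (window 0): ALLOW
  req#4 t=5s (window 1): ALLOW
  req#5 t=6s (window 1): ALLOW
  req#6 t=6s (window 1): ALLOW
  req#7 t=6s (window 1): ALLOW
  req#8 t=6s (window 1): ALLOW
  req#9 t=6s (window 1): DENY
  req#10 t=6s (window 1): DENY
  req#11 t=6s (window 1): DENY
  req#12 t=8s (window 2): ALLOW
  req#13 t=9s (window 2): ALLOW
  req#14 t=10s (window 2): ALLOW

Allowed counts by window: 3 5 3

Answer: 3 5 3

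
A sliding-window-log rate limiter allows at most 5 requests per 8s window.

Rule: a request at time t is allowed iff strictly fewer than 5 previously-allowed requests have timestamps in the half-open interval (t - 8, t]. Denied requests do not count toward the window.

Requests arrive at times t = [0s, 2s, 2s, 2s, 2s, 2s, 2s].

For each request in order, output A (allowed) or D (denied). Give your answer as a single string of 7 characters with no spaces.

Tracking allowed requests in the window:
  req#1 t=0s: ALLOW
  req#2 t=2s: ALLOW
  req#3 t=2s: ALLOW
  req#4 t=2s: ALLOW
  req#5 t=2s: ALLOW
  req#6 t=2s: DENY
  req#7 t=2s: DENY

Answer: AAAAADD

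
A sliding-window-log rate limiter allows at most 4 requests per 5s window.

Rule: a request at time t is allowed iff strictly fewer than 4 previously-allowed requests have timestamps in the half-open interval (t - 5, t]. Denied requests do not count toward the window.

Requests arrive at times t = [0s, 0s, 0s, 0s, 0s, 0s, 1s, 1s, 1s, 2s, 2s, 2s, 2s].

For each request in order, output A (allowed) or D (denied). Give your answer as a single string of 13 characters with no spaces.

Tracking allowed requests in the window:
  req#1 t=0s: ALLOW
  req#2 t=0s: ALLOW
  req#3 t=0s: ALLOW
  req#4 t=0s: ALLOW
  req#5 t=0s: DENY
  req#6 t=0s: DENY
  req#7 t=1s: DENY
  req#8 t=1s: DENY
  req#9 t=1s: DENY
  req#10 t=2s: DENY
  req#11 t=2s: DENY
  req#12 t=2s: DENY
  req#13 t=2s: DENY

Answer: AAAADDDDDDDDD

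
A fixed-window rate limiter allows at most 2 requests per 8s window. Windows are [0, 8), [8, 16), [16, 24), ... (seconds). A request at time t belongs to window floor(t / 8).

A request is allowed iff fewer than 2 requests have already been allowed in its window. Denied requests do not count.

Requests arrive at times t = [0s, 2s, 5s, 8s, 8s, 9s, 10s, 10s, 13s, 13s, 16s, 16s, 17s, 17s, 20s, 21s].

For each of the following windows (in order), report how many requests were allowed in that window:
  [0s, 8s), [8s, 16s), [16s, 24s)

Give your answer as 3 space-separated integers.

Processing requests:
  req#1 t=0s (window 0): ALLOW
  req#2 t=2s (window 0): ALLOW
  req#3 t=5s (window 0): DENY
  req#4 t=8s (window 1): ALLOW
  req#5 t=8s (window 1): ALLOW
  req#6 t=9s (window 1): DENY
  req#7 t=10s (window 1): DENY
  req#8 t=10s (window 1): DENY
  req#9 t=13s (window 1): DENY
  req#10 t=13s (window 1): DENY
  req#11 t=16s (window 2): ALLOW
  req#12 t=16s (window 2): ALLOW
  req#13 t=17s (window 2): DENY
  req#14 t=17s (window 2): DENY
  req#15 t=20s (window 2): DENY
  req#16 t=21s (window 2): DENY

Allowed counts by window: 2 2 2

Answer: 2 2 2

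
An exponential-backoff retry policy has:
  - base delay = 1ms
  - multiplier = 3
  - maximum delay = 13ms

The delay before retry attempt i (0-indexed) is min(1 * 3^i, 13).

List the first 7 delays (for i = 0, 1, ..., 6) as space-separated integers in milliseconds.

Computing each delay:
  i=0: min(1*3^0, 13) = 1
  i=1: min(1*3^1, 13) = 3
  i=2: min(1*3^2, 13) = 9
  i=3: min(1*3^3, 13) = 13
  i=4: min(1*3^4, 13) = 13
  i=5: min(1*3^5, 13) = 13
  i=6: min(1*3^6, 13) = 13

Answer: 1 3 9 13 13 13 13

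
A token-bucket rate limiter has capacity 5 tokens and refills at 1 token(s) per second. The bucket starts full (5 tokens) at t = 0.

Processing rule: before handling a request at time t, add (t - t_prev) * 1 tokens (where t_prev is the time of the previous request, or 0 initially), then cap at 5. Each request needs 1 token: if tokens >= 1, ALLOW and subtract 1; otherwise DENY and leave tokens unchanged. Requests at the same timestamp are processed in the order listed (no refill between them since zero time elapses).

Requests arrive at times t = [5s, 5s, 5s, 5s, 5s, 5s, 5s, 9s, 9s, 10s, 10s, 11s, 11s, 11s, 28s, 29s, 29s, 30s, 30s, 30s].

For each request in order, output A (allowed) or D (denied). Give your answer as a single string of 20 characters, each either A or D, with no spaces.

Answer: AAAAADDAAAAAADAAAAAA

Derivation:
Simulating step by step:
  req#1 t=5s: ALLOW
  req#2 t=5s: ALLOW
  req#3 t=5s: ALLOW
  req#4 t=5s: ALLOW
  req#5 t=5s: ALLOW
  req#6 t=5s: DENY
  req#7 t=5s: DENY
  req#8 t=9s: ALLOW
  req#9 t=9s: ALLOW
  req#10 t=10s: ALLOW
  req#11 t=10s: ALLOW
  req#12 t=11s: ALLOW
  req#13 t=11s: ALLOW
  req#14 t=11s: DENY
  req#15 t=28s: ALLOW
  req#16 t=29s: ALLOW
  req#17 t=29s: ALLOW
  req#18 t=30s: ALLOW
  req#19 t=30s: ALLOW
  req#20 t=30s: ALLOW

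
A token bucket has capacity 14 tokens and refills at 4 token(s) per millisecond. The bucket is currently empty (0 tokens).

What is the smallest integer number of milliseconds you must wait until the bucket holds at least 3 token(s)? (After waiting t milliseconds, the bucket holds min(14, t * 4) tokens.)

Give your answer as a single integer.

Answer: 1

Derivation:
Need t * 4 >= 3, so t >= 3/4.
Smallest integer t = ceil(3/4) = 1.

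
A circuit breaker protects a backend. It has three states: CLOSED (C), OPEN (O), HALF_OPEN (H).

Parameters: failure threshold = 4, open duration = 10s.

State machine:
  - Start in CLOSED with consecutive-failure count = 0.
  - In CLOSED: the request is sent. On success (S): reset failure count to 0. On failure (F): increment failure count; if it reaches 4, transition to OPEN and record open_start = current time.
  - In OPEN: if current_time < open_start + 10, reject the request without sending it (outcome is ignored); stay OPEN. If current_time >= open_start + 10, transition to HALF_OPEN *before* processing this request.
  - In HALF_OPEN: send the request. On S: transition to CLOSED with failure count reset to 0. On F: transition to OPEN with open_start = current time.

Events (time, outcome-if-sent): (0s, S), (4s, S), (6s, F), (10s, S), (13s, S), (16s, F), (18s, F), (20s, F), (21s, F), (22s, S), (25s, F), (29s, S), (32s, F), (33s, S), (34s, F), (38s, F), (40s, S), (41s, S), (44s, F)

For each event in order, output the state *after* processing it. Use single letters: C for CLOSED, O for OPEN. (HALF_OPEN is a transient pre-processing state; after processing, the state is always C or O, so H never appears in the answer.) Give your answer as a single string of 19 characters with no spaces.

State after each event:
  event#1 t=0s outcome=S: state=CLOSED
  event#2 t=4s outcome=S: state=CLOSED
  event#3 t=6s outcome=F: state=CLOSED
  event#4 t=10s outcome=S: state=CLOSED
  event#5 t=13s outcome=S: state=CLOSED
  event#6 t=16s outcome=F: state=CLOSED
  event#7 t=18s outcome=F: state=CLOSED
  event#8 t=20s outcome=F: state=CLOSED
  event#9 t=21s outcome=F: state=OPEN
  event#10 t=22s outcome=S: state=OPEN
  event#11 t=25s outcome=F: state=OPEN
  event#12 t=29s outcome=S: state=OPEN
  event#13 t=32s outcome=F: state=OPEN
  event#14 t=33s outcome=S: state=OPEN
  event#15 t=34s outcome=F: state=OPEN
  event#16 t=38s outcome=F: state=OPEN
  event#17 t=40s outcome=S: state=OPEN
  event#18 t=41s outcome=S: state=OPEN
  event#19 t=44s outcome=F: state=OPEN

Answer: CCCCCCCCOOOOOOOOOOO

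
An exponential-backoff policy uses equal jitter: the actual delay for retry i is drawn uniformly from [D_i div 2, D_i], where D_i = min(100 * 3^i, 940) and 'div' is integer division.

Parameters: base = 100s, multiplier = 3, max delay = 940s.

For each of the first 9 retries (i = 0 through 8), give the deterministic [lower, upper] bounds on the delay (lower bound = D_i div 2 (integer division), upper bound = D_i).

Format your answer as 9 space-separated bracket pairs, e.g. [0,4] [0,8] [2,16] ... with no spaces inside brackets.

Answer: [50,100] [150,300] [450,900] [470,940] [470,940] [470,940] [470,940] [470,940] [470,940]

Derivation:
Computing bounds per retry:
  i=0: D_i=min(100*3^0,940)=100, bounds=[50,100]
  i=1: D_i=min(100*3^1,940)=300, bounds=[150,300]
  i=2: D_i=min(100*3^2,940)=900, bounds=[450,900]
  i=3: D_i=min(100*3^3,940)=940, bounds=[470,940]
  i=4: D_i=min(100*3^4,940)=940, bounds=[470,940]
  i=5: D_i=min(100*3^5,940)=940, bounds=[470,940]
  i=6: D_i=min(100*3^6,940)=940, bounds=[470,940]
  i=7: D_i=min(100*3^7,940)=940, bounds=[470,940]
  i=8: D_i=min(100*3^8,940)=940, bounds=[470,940]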